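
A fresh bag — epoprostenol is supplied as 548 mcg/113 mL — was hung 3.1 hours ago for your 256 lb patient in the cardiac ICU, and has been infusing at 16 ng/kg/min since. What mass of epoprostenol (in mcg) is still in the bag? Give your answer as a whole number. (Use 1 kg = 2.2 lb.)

202 mcg

Weight = 256 lb ÷ 2.2 lb/kg = 116.3636 kg
Dose = 16 ng/kg/min × 116.3636 kg = 1861.818 ng/min
1861.818 ng/min × 60 min/hr = 111709.1 ng/hr
Concentration = 548 mcg ÷ 113 mL = 4.849558 mcg/mL = 4849.558 ng/mL
Rate = 111709.1 ng/hr ÷ 4849.558 ng/mL = 23.0349 mL/hr
Volume infused = 23.0349 mL/hr × 3.1 hr = 71.4082 mL
Volume remaining = 113 − 71.4082 = 41.5918 mL
Drug remaining = 41.5918 mL × 4849.558 ng/mL = 201701.8 ng = 201.7018 mcg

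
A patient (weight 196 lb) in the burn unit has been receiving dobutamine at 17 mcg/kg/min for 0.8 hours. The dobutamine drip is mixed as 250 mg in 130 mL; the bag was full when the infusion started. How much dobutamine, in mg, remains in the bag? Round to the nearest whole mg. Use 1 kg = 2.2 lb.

177 mg

Weight = 196 lb ÷ 2.2 lb/kg = 89.09091 kg
Dose = 17 mcg/kg/min × 89.09091 kg = 1514.545 mcg/min
1514.545 mcg/min × 60 min/hr = 90872.73 mcg/hr
Concentration = 250 mg ÷ 130 mL = 1.923077 mg/mL = 1923.077 mcg/mL
Rate = 90872.73 mcg/hr ÷ 1923.077 mcg/mL = 47.25382 mL/hr
Volume infused = 47.25382 mL/hr × 0.8 hr = 37.80305 mL
Volume remaining = 130 − 37.80305 = 92.19695 mL
Drug remaining = 92.19695 mL × 1923.077 mcg/mL = 177301.8 mcg = 177.3018 mg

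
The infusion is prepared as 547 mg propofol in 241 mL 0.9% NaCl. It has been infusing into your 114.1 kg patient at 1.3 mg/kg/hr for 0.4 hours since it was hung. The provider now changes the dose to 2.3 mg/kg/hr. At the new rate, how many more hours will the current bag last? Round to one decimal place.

1.9 hours

Initial rate:
Dose = 1.3 mg/kg/hr × 114.1 kg = 148.33 mg/hr
Concentration = 547 mg ÷ 241 mL = 2.26971 mg/mL
Rate = 148.33 mg/hr ÷ 2.26971 mg/mL = 65.35197 mL/hr
Volume infused so far = 65.35197 mL/hr × 0.4 hr = 26.14079 mL
Volume remaining = 241 − 26.14079 = 214.8592 mL
New rate:
Dose = 2.3 mg/kg/hr × 114.1 kg = 262.43 mg/hr
Rate = 262.43 mg/hr ÷ 2.26971 mg/mL = 115.6227 mL/hr
Time remaining = 214.8592 mL ÷ 115.6227 mL/hr = 1.858278 hr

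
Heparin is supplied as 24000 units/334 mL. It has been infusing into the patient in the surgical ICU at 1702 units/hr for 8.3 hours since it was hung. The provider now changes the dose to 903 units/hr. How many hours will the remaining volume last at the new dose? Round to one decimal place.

10.9 hours

Initial rate:
Concentration = 24000 units ÷ 334 mL = 71.85629 units/mL
Rate = 1702 units/hr ÷ 71.85629 units/mL = 23.68617 mL/hr
Volume infused so far = 23.68617 mL/hr × 8.3 hr = 196.5952 mL
Volume remaining = 334 − 196.5952 = 137.4048 mL
New rate:
Rate = 903 units/hr ÷ 71.85629 units/mL = 12.56675 mL/hr
Time remaining = 137.4048 mL ÷ 12.56675 mL/hr = 10.934 hr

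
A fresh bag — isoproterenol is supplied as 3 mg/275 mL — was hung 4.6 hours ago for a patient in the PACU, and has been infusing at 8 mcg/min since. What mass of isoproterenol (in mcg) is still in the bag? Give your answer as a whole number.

792 mcg

8 mcg/min × 60 min/hr = 480 mcg/hr
Concentration = 3 mg ÷ 275 mL = 0.01090909 mg/mL = 10.90909 mcg/mL
Rate = 480 mcg/hr ÷ 10.90909 mcg/mL = 44 mL/hr
Volume infused = 44 mL/hr × 4.6 hr = 202.4 mL
Volume remaining = 275 − 202.4 = 72.6 mL
Drug remaining = 72.6 mL × 10.90909 mcg/mL = 792 mcg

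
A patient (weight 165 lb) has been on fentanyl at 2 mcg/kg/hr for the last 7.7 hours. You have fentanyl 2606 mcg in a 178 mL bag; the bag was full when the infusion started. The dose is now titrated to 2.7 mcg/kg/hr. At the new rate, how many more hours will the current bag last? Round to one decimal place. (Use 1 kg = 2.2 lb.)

Initial rate:
Weight = 165 lb ÷ 2.2 lb/kg = 75 kg
Dose = 2 mcg/kg/hr × 75 kg = 150 mcg/hr
Concentration = 2606 mcg ÷ 178 mL = 14.64045 mcg/mL
Rate = 150 mcg/hr ÷ 14.64045 mcg/mL = 10.24559 mL/hr
Volume infused so far = 10.24559 mL/hr × 7.7 hr = 78.89102 mL
Volume remaining = 178 − 78.89102 = 99.10898 mL
New rate:
Dose = 2.7 mcg/kg/hr × 75 kg = 202.5 mcg/hr
Rate = 202.5 mcg/hr ÷ 14.64045 mcg/mL = 13.83154 mL/hr
Time remaining = 99.10898 mL ÷ 13.83154 mL/hr = 7.165432 hr

7.2 hours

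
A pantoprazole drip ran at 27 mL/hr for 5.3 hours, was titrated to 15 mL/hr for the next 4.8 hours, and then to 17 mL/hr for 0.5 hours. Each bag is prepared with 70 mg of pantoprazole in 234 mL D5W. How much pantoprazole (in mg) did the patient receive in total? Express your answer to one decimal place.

Concentration = 70 mg ÷ 234 mL = 0.2991453 mg/mL
Stage 1: 27 mL/hr × 5.3 hr = 143.1 mL → 143.1 mL × 0.2991453 mg/mL = 42.80769 mg
Stage 2: 15 mL/hr × 4.8 hr = 72 mL → 72 mL × 0.2991453 mg/mL = 21.53846 mg
Stage 3: 17 mL/hr × 0.5 hr = 8.5 mL → 8.5 mL × 0.2991453 mg/mL = 2.542735 mg
Total = 42.80769 + 21.53846 + 2.542735 = 66.88889 mg

66.9 mg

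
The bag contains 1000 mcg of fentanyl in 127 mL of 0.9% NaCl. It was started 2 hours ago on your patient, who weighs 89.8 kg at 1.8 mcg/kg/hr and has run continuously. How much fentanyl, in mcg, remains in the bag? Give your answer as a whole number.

677 mcg

Dose = 1.8 mcg/kg/hr × 89.8 kg = 161.64 mcg/hr
Concentration = 1000 mcg ÷ 127 mL = 7.874016 mcg/mL
Rate = 161.64 mcg/hr ÷ 7.874016 mcg/mL = 20.52828 mL/hr
Volume infused = 20.52828 mL/hr × 2 hr = 41.05656 mL
Volume remaining = 127 − 41.05656 = 85.94344 mL
Drug remaining = 85.94344 mL × 7.874016 mcg/mL = 676.72 mcg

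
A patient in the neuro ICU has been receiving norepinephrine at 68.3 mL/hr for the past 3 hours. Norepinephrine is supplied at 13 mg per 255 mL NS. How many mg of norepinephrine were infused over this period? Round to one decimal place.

10.4 mg

Concentration = 13 mg ÷ 255 mL = 0.05098039 mg/mL = 50.98039 mcg/mL
Drug rate = 68.3 mL/hr × 50.98039 mcg/mL = 3481.961 mcg/hr
Total = 3481.961 mcg/hr × 3 hr = 10445.88 mcg = 10.44588 mg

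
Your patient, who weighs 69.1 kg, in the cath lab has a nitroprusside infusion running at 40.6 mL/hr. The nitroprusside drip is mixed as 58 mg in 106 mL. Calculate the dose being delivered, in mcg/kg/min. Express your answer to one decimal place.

5.4 mcg/kg/min

Concentration = 58 mg ÷ 106 mL = 0.5471698 mg/mL = 547.1698 mcg/mL
Drug rate = 40.6 mL/hr × 547.1698 mcg/mL = 22215.09 mcg/hr
22215.09 mcg/hr ÷ 60 min/hr = 370.2516 mcg/min
370.2516 mcg/min ÷ 69.1 kg = 5.358199 mcg/kg/min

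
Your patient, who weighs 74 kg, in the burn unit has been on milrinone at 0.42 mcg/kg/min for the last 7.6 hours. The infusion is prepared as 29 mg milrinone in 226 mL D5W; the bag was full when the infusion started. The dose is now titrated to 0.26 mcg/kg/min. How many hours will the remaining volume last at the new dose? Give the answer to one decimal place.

12.8 hours

Initial rate:
Dose = 0.42 mcg/kg/min × 74 kg = 31.08 mcg/min
31.08 mcg/min × 60 min/hr = 1864.8 mcg/hr
Concentration = 29 mg ÷ 226 mL = 0.1283186 mg/mL = 128.3186 mcg/mL
Rate = 1864.8 mcg/hr ÷ 128.3186 mcg/mL = 14.53258 mL/hr
Volume infused so far = 14.53258 mL/hr × 7.6 hr = 110.4476 mL
Volume remaining = 226 − 110.4476 = 115.5524 mL
New rate:
Dose = 0.26 mcg/kg/min × 74 kg = 19.24 mcg/min
19.24 mcg/min × 60 min/hr = 1154.4 mcg/hr
Rate = 1154.4 mcg/hr ÷ 128.3186 mcg/mL = 8.996359 mL/hr
Time remaining = 115.5524 mL ÷ 8.996359 mL/hr = 12.84435 hr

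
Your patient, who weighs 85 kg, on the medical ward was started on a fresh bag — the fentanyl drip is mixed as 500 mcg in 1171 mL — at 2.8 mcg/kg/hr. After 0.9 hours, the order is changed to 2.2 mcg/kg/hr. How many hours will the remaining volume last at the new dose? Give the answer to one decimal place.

Initial rate:
Dose = 2.8 mcg/kg/hr × 85 kg = 238 mcg/hr
Concentration = 500 mcg ÷ 1171 mL = 0.4269855 mcg/mL
Rate = 238 mcg/hr ÷ 0.4269855 mcg/mL = 557.396 mL/hr
Volume infused so far = 557.396 mL/hr × 0.9 hr = 501.6564 mL
Volume remaining = 1171 − 501.6564 = 669.3436 mL
New rate:
Dose = 2.2 mcg/kg/hr × 85 kg = 187 mcg/hr
Rate = 187 mcg/hr ÷ 0.4269855 mcg/mL = 437.954 mL/hr
Time remaining = 669.3436 mL ÷ 437.954 mL/hr = 1.528342 hr

1.5 hours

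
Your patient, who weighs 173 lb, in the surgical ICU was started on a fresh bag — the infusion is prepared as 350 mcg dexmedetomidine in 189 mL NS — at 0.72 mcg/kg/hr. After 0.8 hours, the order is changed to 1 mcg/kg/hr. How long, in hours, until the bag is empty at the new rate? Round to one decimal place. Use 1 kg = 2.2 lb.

Initial rate:
Weight = 173 lb ÷ 2.2 lb/kg = 78.63636 kg
Dose = 0.72 mcg/kg/hr × 78.63636 kg = 56.61818 mcg/hr
Concentration = 350 mcg ÷ 189 mL = 1.851852 mcg/mL
Rate = 56.61818 mcg/hr ÷ 1.851852 mcg/mL = 30.57382 mL/hr
Volume infused so far = 30.57382 mL/hr × 0.8 hr = 24.45905 mL
Volume remaining = 189 − 24.45905 = 164.5409 mL
New rate:
Dose = 1 mcg/kg/hr × 78.63636 kg = 78.63636 mcg/hr
Rate = 78.63636 mcg/hr ÷ 1.851852 mcg/mL = 42.46364 mL/hr
Time remaining = 164.5409 mL ÷ 42.46364 mL/hr = 3.874867 hr

3.9 hours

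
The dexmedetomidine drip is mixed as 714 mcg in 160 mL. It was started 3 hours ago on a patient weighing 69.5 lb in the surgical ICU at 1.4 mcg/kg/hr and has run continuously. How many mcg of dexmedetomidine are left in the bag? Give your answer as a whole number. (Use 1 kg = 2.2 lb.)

581 mcg

Weight = 69.5 lb ÷ 2.2 lb/kg = 31.59091 kg
Dose = 1.4 mcg/kg/hr × 31.59091 kg = 44.22727 mcg/hr
Concentration = 714 mcg ÷ 160 mL = 4.4625 mcg/mL
Rate = 44.22727 mcg/hr ÷ 4.4625 mcg/mL = 9.910873 mL/hr
Volume infused = 9.910873 mL/hr × 3 hr = 29.73262 mL
Volume remaining = 160 − 29.73262 = 130.2674 mL
Drug remaining = 130.2674 mL × 4.4625 mcg/mL = 581.3182 mcg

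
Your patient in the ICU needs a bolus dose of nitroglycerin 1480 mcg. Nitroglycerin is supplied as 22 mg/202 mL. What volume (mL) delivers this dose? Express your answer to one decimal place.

Concentration = 22 mg ÷ 202 mL = 0.1089109 mg/mL = 108.9109 mcg/mL
Volume = 1480 mcg ÷ 108.9109 mcg/mL = 13.58909 mL

13.6 mL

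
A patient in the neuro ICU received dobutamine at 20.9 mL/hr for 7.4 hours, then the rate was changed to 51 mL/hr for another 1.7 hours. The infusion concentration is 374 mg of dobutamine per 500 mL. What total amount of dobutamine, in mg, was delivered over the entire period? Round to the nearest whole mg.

181 mg

Concentration = 374 mg ÷ 500 mL = 0.748 mg/mL
Stage 1: 20.9 mL/hr × 7.4 hr = 154.66 mL → 154.66 mL × 0.748 mg/mL = 115.6857 mg
Stage 2: 51 mL/hr × 1.7 hr = 86.7 mL → 86.7 mL × 0.748 mg/mL = 64.8516 mg
Total = 115.6857 + 64.8516 = 180.5373 mg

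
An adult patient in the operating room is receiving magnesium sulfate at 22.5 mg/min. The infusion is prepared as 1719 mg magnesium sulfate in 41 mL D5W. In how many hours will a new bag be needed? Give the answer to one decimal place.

22.5 mg/min × 60 min/hr = 1350 mg/hr
Concentration = 1719 mg ÷ 41 mL = 41.92683 mg/mL
Rate = 1350 mg/hr ÷ 41.92683 mg/mL = 32.19895 mL/hr
Duration = 41 mL ÷ 32.19895 mL/hr = 1.273333 hr

1.3 hours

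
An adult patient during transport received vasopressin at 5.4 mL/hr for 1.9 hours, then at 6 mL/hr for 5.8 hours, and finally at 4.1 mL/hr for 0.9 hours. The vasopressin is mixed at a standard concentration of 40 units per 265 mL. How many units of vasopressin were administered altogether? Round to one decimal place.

7.4 units

Concentration = 40 units ÷ 265 mL = 0.1509434 units/mL
Stage 1: 5.4 mL/hr × 1.9 hr = 10.26 mL → 10.26 mL × 0.1509434 units/mL = 1.548679 units
Stage 2: 6 mL/hr × 5.8 hr = 34.8 mL → 34.8 mL × 0.1509434 units/mL = 5.25283 units
Stage 3: 4.1 mL/hr × 0.9 hr = 3.69 mL → 3.69 mL × 0.1509434 units/mL = 0.5569811 units
Total = 1.548679 + 5.25283 + 0.5569811 = 7.358491 units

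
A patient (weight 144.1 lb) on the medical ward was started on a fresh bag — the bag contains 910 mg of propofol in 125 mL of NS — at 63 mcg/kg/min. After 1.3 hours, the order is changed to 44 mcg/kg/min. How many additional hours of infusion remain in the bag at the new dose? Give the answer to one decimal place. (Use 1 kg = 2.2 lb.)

Initial rate:
Weight = 144.1 lb ÷ 2.2 lb/kg = 65.5 kg
Dose = 63 mcg/kg/min × 65.5 kg = 4126.5 mcg/min
4126.5 mcg/min × 60 min/hr = 247590 mcg/hr
Concentration = 910 mg ÷ 125 mL = 7.28 mg/mL = 7280 mcg/mL
Rate = 247590 mcg/hr ÷ 7280 mcg/mL = 34.00962 mL/hr
Volume infused so far = 34.00962 mL/hr × 1.3 hr = 44.2125 mL
Volume remaining = 125 − 44.2125 = 80.7875 mL
New rate:
Dose = 44 mcg/kg/min × 65.5 kg = 2882 mcg/min
2882 mcg/min × 60 min/hr = 172920 mcg/hr
Rate = 172920 mcg/hr ÷ 7280 mcg/mL = 23.75275 mL/hr
Time remaining = 80.7875 mL ÷ 23.75275 mL/hr = 3.401186 hr

3.4 hours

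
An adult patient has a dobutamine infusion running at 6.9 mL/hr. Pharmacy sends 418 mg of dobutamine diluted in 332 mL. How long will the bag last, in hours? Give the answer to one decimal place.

Duration = 332 mL ÷ 6.9 mL/hr = 48.11594 hr

48.1 hours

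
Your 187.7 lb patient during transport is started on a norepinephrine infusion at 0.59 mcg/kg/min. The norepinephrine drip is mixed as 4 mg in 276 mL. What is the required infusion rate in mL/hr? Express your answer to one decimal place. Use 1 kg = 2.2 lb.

Weight = 187.7 lb ÷ 2.2 lb/kg = 85.31818 kg
Dose = 0.59 mcg/kg/min × 85.31818 kg = 50.33773 mcg/min
50.33773 mcg/min × 60 min/hr = 3020.264 mcg/hr
Concentration = 4 mg ÷ 276 mL = 0.01449275 mg/mL = 14.49275 mcg/mL
Rate = 3020.264 mcg/hr ÷ 14.49275 mcg/mL = 208.3982 mL/hr

208.4 mL/hr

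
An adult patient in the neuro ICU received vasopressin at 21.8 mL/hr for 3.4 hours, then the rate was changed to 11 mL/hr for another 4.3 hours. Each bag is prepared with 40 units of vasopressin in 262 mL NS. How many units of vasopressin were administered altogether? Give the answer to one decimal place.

Concentration = 40 units ÷ 262 mL = 0.1526718 units/mL
Stage 1: 21.8 mL/hr × 3.4 hr = 74.12 mL → 74.12 mL × 0.1526718 units/mL = 11.31603 units
Stage 2: 11 mL/hr × 4.3 hr = 47.3 mL → 47.3 mL × 0.1526718 units/mL = 7.221374 units
Total = 11.31603 + 7.221374 = 18.5374 units

18.5 units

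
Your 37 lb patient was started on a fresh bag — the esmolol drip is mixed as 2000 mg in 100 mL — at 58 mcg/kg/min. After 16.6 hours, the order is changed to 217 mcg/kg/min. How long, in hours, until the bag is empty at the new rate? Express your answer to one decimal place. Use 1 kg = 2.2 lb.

Initial rate:
Weight = 37 lb ÷ 2.2 lb/kg = 16.81818 kg
Dose = 58 mcg/kg/min × 16.81818 kg = 975.4545 mcg/min
975.4545 mcg/min × 60 min/hr = 58527.27 mcg/hr
Concentration = 2000 mg ÷ 100 mL = 20 mg/mL = 20000 mcg/mL
Rate = 58527.27 mcg/hr ÷ 20000 mcg/mL = 2.926364 mL/hr
Volume infused so far = 2.926364 mL/hr × 16.6 hr = 48.57764 mL
Volume remaining = 100 − 48.57764 = 51.42236 mL
New rate:
Dose = 217 mcg/kg/min × 16.81818 kg = 3649.545 mcg/min
3649.545 mcg/min × 60 min/hr = 218972.7 mcg/hr
Rate = 218972.7 mcg/hr ÷ 20000 mcg/mL = 10.94864 mL/hr
Time remaining = 51.42236 mL ÷ 10.94864 mL/hr = 4.696691 hr

4.7 hours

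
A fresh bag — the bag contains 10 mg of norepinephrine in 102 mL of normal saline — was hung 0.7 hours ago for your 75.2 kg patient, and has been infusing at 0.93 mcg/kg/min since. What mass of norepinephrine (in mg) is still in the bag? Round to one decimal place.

7.1 mg

Dose = 0.93 mcg/kg/min × 75.2 kg = 69.936 mcg/min
69.936 mcg/min × 60 min/hr = 4196.16 mcg/hr
Concentration = 10 mg ÷ 102 mL = 0.09803922 mg/mL = 98.03922 mcg/mL
Rate = 4196.16 mcg/hr ÷ 98.03922 mcg/mL = 42.80083 mL/hr
Volume infused = 42.80083 mL/hr × 0.7 hr = 29.96058 mL
Volume remaining = 102 − 29.96058 = 72.03942 mL
Drug remaining = 72.03942 mL × 98.03922 mcg/mL = 7062.688 mcg = 7.062688 mg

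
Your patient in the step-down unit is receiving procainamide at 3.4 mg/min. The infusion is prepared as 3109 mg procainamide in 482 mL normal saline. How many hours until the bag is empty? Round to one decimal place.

3.4 mg/min × 60 min/hr = 204 mg/hr
Concentration = 3109 mg ÷ 482 mL = 6.450207 mg/mL
Rate = 204 mg/hr ÷ 6.450207 mg/mL = 31.62689 mL/hr
Duration = 482 mL ÷ 31.62689 mL/hr = 15.2402 hr

15.2 hours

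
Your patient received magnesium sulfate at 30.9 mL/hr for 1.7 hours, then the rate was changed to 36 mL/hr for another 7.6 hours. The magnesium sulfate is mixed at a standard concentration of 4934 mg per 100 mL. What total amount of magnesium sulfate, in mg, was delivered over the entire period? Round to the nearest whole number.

Concentration = 4934 mg ÷ 100 mL = 49.34 mg/mL
Stage 1: 30.9 mL/hr × 1.7 hr = 52.53 mL → 52.53 mL × 49.34 mg/mL = 2591.83 mg
Stage 2: 36 mL/hr × 7.6 hr = 273.6 mL → 273.6 mL × 49.34 mg/mL = 13499.42 mg
Total = 2591.83 + 13499.42 = 16091.25 mg

16091 mg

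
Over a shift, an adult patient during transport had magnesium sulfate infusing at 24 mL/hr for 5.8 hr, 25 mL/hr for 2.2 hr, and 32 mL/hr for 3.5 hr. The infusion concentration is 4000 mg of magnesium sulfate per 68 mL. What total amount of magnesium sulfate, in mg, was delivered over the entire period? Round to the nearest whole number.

Concentration = 4000 mg ÷ 68 mL = 58.82353 mg/mL
Stage 1: 24 mL/hr × 5.8 hr = 139.2 mL → 139.2 mL × 58.82353 mg/mL = 8188.235 mg
Stage 2: 25 mL/hr × 2.2 hr = 55 mL → 55 mL × 58.82353 mg/mL = 3235.294 mg
Stage 3: 32 mL/hr × 3.5 hr = 112 mL → 112 mL × 58.82353 mg/mL = 6588.235 mg
Total = 8188.235 + 3235.294 + 6588.235 = 18011.76 mg

18012 mg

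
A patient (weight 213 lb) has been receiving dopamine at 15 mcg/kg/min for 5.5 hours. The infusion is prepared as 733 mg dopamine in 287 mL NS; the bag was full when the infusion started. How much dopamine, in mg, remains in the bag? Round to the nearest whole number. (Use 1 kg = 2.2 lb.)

Weight = 213 lb ÷ 2.2 lb/kg = 96.81818 kg
Dose = 15 mcg/kg/min × 96.81818 kg = 1452.273 mcg/min
1452.273 mcg/min × 60 min/hr = 87136.36 mcg/hr
Concentration = 733 mg ÷ 287 mL = 2.554007 mg/mL = 2554.007 mcg/mL
Rate = 87136.36 mcg/hr ÷ 2554.007 mcg/mL = 34.11751 mL/hr
Volume infused = 34.11751 mL/hr × 5.5 hr = 187.6463 mL
Volume remaining = 287 − 187.6463 = 99.35368 mL
Drug remaining = 99.35368 mL × 2554.007 mcg/mL = 253750 mcg = 253.75 mg

254 mg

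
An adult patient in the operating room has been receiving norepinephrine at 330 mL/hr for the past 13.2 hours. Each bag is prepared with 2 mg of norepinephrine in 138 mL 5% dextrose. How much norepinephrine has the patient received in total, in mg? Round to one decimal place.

63.1 mg

Concentration = 2 mg ÷ 138 mL = 0.01449275 mg/mL = 14.49275 mcg/mL
Drug rate = 330 mL/hr × 14.49275 mcg/mL = 4782.609 mcg/hr
Total = 4782.609 mcg/hr × 13.2 hr = 63130.43 mcg = 63.13043 mg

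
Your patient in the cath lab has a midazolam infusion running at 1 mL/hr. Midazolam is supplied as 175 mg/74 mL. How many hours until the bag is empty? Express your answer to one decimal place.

74.0 hours

Duration = 74 mL ÷ 1 mL/hr = 74 hr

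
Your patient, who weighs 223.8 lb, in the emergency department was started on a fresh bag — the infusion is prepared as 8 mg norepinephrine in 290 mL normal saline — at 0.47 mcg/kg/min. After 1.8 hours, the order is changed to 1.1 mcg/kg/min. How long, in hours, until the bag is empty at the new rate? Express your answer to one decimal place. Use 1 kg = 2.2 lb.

Initial rate:
Weight = 223.8 lb ÷ 2.2 lb/kg = 101.7273 kg
Dose = 0.47 mcg/kg/min × 101.7273 kg = 47.81182 mcg/min
47.81182 mcg/min × 60 min/hr = 2868.709 mcg/hr
Concentration = 8 mg ÷ 290 mL = 0.02758621 mg/mL = 27.58621 mcg/mL
Rate = 2868.709 mcg/hr ÷ 27.58621 mcg/mL = 103.9907 mL/hr
Volume infused so far = 103.9907 mL/hr × 1.8 hr = 187.1833 mL
Volume remaining = 290 − 187.1833 = 102.8167 mL
New rate:
Dose = 1.1 mcg/kg/min × 101.7273 kg = 111.9 mcg/min
111.9 mcg/min × 60 min/hr = 6714 mcg/hr
Rate = 6714 mcg/hr ÷ 27.58621 mcg/mL = 243.3825 mL/hr
Time remaining = 102.8167 mL ÷ 243.3825 mL/hr = 0.4224492 hr

0.4 hours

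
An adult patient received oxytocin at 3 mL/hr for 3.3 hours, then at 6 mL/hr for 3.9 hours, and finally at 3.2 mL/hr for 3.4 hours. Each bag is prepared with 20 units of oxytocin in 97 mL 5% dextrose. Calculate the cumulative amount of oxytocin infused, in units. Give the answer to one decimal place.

9.1 units

Concentration = 20 units ÷ 97 mL = 0.2061856 units/mL
Stage 1: 3 mL/hr × 3.3 hr = 9.9 mL → 9.9 mL × 0.2061856 units/mL = 2.041237 units
Stage 2: 6 mL/hr × 3.9 hr = 23.4 mL → 23.4 mL × 0.2061856 units/mL = 4.824742 units
Stage 3: 3.2 mL/hr × 3.4 hr = 10.88 mL → 10.88 mL × 0.2061856 units/mL = 2.243299 units
Total = 2.041237 + 4.824742 + 2.243299 = 9.109278 units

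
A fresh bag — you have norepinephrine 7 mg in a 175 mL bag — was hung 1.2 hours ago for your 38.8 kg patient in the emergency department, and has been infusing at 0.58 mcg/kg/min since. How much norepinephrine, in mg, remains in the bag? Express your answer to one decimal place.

Dose = 0.58 mcg/kg/min × 38.8 kg = 22.504 mcg/min
22.504 mcg/min × 60 min/hr = 1350.24 mcg/hr
Concentration = 7 mg ÷ 175 mL = 0.04 mg/mL = 40 mcg/mL
Rate = 1350.24 mcg/hr ÷ 40 mcg/mL = 33.756 mL/hr
Volume infused = 33.756 mL/hr × 1.2 hr = 40.5072 mL
Volume remaining = 175 − 40.5072 = 134.4928 mL
Drug remaining = 134.4928 mL × 40 mcg/mL = 5379.712 mcg = 5.379712 mg

5.4 mg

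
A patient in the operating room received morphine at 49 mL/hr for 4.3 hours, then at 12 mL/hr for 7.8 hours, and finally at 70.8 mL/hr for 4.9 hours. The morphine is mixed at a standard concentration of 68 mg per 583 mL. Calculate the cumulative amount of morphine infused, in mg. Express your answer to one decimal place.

Concentration = 68 mg ÷ 583 mL = 0.1166381 mg/mL
Stage 1: 49 mL/hr × 4.3 hr = 210.7 mL → 210.7 mL × 0.1166381 mg/mL = 24.57564 mg
Stage 2: 12 mL/hr × 7.8 hr = 93.6 mL → 93.6 mL × 0.1166381 mg/mL = 10.91732 mg
Stage 3: 70.8 mL/hr × 4.9 hr = 346.92 mL → 346.92 mL × 0.1166381 mg/mL = 40.46408 mg
Total = 24.57564 + 10.91732 + 40.46408 = 75.95705 mg

76.0 mg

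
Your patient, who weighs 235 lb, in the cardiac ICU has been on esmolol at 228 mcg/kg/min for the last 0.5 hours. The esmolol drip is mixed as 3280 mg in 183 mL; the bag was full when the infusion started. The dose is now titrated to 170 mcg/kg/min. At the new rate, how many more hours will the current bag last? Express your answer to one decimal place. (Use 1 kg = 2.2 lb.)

Initial rate:
Weight = 235 lb ÷ 2.2 lb/kg = 106.8182 kg
Dose = 228 mcg/kg/min × 106.8182 kg = 24354.55 mcg/min
24354.55 mcg/min × 60 min/hr = 1461273 mcg/hr
Concentration = 3280 mg ÷ 183 mL = 17.9235 mg/mL = 17923.5 mcg/mL
Rate = 1461273 mcg/hr ÷ 17923.5 mcg/mL = 81.52833 mL/hr
Volume infused so far = 81.52833 mL/hr × 0.5 hr = 40.76416 mL
Volume remaining = 183 − 40.76416 = 142.2358 mL
New rate:
Dose = 170 mcg/kg/min × 106.8182 kg = 18159.09 mcg/min
18159.09 mcg/min × 60 min/hr = 1089545 mcg/hr
Rate = 1089545 mcg/hr ÷ 17923.5 mcg/mL = 60.78866 mL/hr
Time remaining = 142.2358 mL ÷ 60.78866 mL/hr = 2.339841 hr

2.3 hours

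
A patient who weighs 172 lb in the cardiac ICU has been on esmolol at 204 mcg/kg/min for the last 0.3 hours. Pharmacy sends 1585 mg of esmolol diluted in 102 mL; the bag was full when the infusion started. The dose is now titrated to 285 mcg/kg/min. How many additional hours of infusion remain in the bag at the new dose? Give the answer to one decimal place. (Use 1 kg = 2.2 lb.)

1.0 hours

Initial rate:
Weight = 172 lb ÷ 2.2 lb/kg = 78.18182 kg
Dose = 204 mcg/kg/min × 78.18182 kg = 15949.09 mcg/min
15949.09 mcg/min × 60 min/hr = 956945.5 mcg/hr
Concentration = 1585 mg ÷ 102 mL = 15.53922 mg/mL = 15539.22 mcg/mL
Rate = 956945.5 mcg/hr ÷ 15539.22 mcg/mL = 61.58261 mL/hr
Volume infused so far = 61.58261 mL/hr × 0.3 hr = 18.47478 mL
Volume remaining = 102 − 18.47478 = 83.52522 mL
New rate:
Dose = 285 mcg/kg/min × 78.18182 kg = 22281.82 mcg/min
22281.82 mcg/min × 60 min/hr = 1336909 mcg/hr
Rate = 1336909 mcg/hr ÷ 15539.22 mcg/mL = 86.03453 mL/hr
Time remaining = 83.52522 mL ÷ 86.03453 mL/hr = 0.9708337 hr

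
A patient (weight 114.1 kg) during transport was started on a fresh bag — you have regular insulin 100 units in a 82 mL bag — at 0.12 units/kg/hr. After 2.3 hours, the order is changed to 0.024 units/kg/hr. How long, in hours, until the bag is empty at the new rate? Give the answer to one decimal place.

Initial rate:
Dose = 0.12 units/kg/hr × 114.1 kg = 13.692 units/hr
Concentration = 100 units ÷ 82 mL = 1.219512 units/mL
Rate = 13.692 units/hr ÷ 1.219512 units/mL = 11.22744 mL/hr
Volume infused so far = 11.22744 mL/hr × 2.3 hr = 25.82311 mL
Volume remaining = 82 − 25.82311 = 56.17689 mL
New rate:
Dose = 0.024 units/kg/hr × 114.1 kg = 2.7384 units/hr
Rate = 2.7384 units/hr ÷ 1.219512 units/mL = 2.245488 mL/hr
Time remaining = 56.17689 mL ÷ 2.245488 mL/hr = 25.01767 hr

25.0 hours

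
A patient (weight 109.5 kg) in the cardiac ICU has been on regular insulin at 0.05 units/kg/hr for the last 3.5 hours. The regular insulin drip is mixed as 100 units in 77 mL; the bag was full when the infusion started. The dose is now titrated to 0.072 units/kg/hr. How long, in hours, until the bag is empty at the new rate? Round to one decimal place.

10.3 hours

Initial rate:
Dose = 0.05 units/kg/hr × 109.5 kg = 5.475 units/hr
Concentration = 100 units ÷ 77 mL = 1.298701 units/mL
Rate = 5.475 units/hr ÷ 1.298701 units/mL = 4.21575 mL/hr
Volume infused so far = 4.21575 mL/hr × 3.5 hr = 14.75513 mL
Volume remaining = 77 − 14.75513 = 62.24487 mL
New rate:
Dose = 0.072 units/kg/hr × 109.5 kg = 7.884 units/hr
Rate = 7.884 units/hr ÷ 1.298701 units/mL = 6.07068 mL/hr
Time remaining = 62.24487 mL ÷ 6.07068 mL/hr = 10.25336 hr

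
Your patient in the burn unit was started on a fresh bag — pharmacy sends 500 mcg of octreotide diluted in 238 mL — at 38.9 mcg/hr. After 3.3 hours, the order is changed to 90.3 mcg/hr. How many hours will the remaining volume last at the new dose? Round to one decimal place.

Initial rate:
Concentration = 500 mcg ÷ 238 mL = 2.10084 mcg/mL
Rate = 38.9 mcg/hr ÷ 2.10084 mcg/mL = 18.5164 mL/hr
Volume infused so far = 18.5164 mL/hr × 3.3 hr = 61.10412 mL
Volume remaining = 238 − 61.10412 = 176.8959 mL
New rate:
Rate = 90.3 mcg/hr ÷ 2.10084 mcg/mL = 42.9828 mL/hr
Time remaining = 176.8959 mL ÷ 42.9828 mL/hr = 4.115504 hr

4.1 hours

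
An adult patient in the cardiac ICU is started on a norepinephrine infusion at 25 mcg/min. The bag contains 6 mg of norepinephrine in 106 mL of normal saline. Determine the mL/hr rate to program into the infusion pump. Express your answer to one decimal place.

25 mcg/min × 60 min/hr = 1500 mcg/hr
Concentration = 6 mg ÷ 106 mL = 0.05660377 mg/mL = 56.60377 mcg/mL
Rate = 1500 mcg/hr ÷ 56.60377 mcg/mL = 26.5 mL/hr

26.5 mL/hr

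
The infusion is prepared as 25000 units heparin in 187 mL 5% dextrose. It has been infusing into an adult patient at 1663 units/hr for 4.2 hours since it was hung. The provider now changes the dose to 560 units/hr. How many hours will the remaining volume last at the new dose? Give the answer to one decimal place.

32.2 hours

Initial rate:
Concentration = 25000 units ÷ 187 mL = 133.6898 units/mL
Rate = 1663 units/hr ÷ 133.6898 units/mL = 12.43924 mL/hr
Volume infused so far = 12.43924 mL/hr × 4.2 hr = 52.24481 mL
Volume remaining = 187 − 52.24481 = 134.7552 mL
New rate:
Rate = 560 units/hr ÷ 133.6898 units/mL = 4.1888 mL/hr
Time remaining = 134.7552 mL ÷ 4.1888 mL/hr = 32.17036 hr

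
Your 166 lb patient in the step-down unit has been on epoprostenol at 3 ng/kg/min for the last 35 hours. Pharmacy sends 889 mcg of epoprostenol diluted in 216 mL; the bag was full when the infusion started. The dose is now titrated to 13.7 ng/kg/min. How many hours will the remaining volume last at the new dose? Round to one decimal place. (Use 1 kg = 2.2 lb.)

Initial rate:
Weight = 166 lb ÷ 2.2 lb/kg = 75.45455 kg
Dose = 3 ng/kg/min × 75.45455 kg = 226.3636 ng/min
226.3636 ng/min × 60 min/hr = 13581.82 ng/hr
Concentration = 889 mcg ÷ 216 mL = 4.115741 mcg/mL = 4115.741 ng/mL
Rate = 13581.82 ng/hr ÷ 4115.741 ng/mL = 3.299969 mL/hr
Volume infused so far = 3.299969 mL/hr × 35 hr = 115.4989 mL
Volume remaining = 216 − 115.4989 = 100.5011 mL
New rate:
Dose = 13.7 ng/kg/min × 75.45455 kg = 1033.727 ng/min
1033.727 ng/min × 60 min/hr = 62023.64 ng/hr
Rate = 62023.64 ng/hr ÷ 4115.741 ng/mL = 15.06986 mL/hr
Time remaining = 100.5011 mL ÷ 15.06986 mL/hr = 6.669012 hr

6.7 hours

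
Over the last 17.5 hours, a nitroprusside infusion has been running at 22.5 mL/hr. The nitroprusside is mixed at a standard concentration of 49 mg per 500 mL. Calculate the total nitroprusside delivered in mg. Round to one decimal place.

38.6 mg

Concentration = 49 mg ÷ 500 mL = 0.098 mg/mL = 98 mcg/mL
Drug rate = 22.5 mL/hr × 98 mcg/mL = 2205 mcg/hr
Total = 2205 mcg/hr × 17.5 hr = 38587.5 mcg = 38.5875 mg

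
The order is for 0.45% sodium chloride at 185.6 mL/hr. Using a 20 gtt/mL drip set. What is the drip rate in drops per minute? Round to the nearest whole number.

185.6 mL/hr ÷ 60 min/hr = 3.093333 mL/min
3.093333 mL/min × 20 gtt/mL = 61.86667 gtt/min

62 gtt/min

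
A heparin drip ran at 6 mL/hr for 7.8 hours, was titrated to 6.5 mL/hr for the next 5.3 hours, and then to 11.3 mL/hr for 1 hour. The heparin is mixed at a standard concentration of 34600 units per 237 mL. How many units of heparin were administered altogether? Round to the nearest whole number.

Concentration = 34600 units ÷ 237 mL = 145.9916 units/mL
Stage 1: 6 mL/hr × 7.8 hr = 46.8 mL → 46.8 mL × 145.9916 units/mL = 6832.405 units
Stage 2: 6.5 mL/hr × 5.3 hr = 34.45 mL → 34.45 mL × 145.9916 units/mL = 5029.409 units
Stage 3: 11.3 mL/hr × 1 hr = 11.3 mL → 11.3 mL × 145.9916 units/mL = 1649.705 units
Total = 6832.405 + 5029.409 + 1649.705 = 13511.52 units

13512 units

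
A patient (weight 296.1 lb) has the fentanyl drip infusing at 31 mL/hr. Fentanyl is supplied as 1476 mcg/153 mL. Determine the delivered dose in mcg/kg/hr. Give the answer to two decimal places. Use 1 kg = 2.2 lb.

Weight = 296.1 lb ÷ 2.2 lb/kg = 134.5909 kg
Concentration = 1476 mcg ÷ 153 mL = 9.647059 mcg/mL
Drug rate = 31 mL/hr × 9.647059 mcg/mL = 299.0588 mcg/hr
299.0588 mcg/hr ÷ 134.5909 kg = 2.221984 mcg/kg/hr

2.22 mcg/kg/hr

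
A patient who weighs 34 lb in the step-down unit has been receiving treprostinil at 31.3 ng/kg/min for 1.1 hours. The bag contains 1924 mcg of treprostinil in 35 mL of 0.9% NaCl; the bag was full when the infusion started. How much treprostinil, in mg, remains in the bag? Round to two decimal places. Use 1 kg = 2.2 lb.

Weight = 34 lb ÷ 2.2 lb/kg = 15.45455 kg
Dose = 31.3 ng/kg/min × 15.45455 kg = 483.7273 ng/min
483.7273 ng/min × 60 min/hr = 29023.64 ng/hr
Concentration = 1924 mcg ÷ 35 mL = 54.97143 mcg/mL = 54971.43 ng/mL
Rate = 29023.64 ng/hr ÷ 54971.43 ng/mL = 0.5279768 mL/hr
Volume infused = 0.5279768 mL/hr × 1.1 hr = 0.5807744 mL
Volume remaining = 35 − 0.5807744 = 34.41923 mL
Drug remaining = 34.41923 mL × 54971.43 ng/mL = 1892074 ng = 1.892074 mg

1.89 mg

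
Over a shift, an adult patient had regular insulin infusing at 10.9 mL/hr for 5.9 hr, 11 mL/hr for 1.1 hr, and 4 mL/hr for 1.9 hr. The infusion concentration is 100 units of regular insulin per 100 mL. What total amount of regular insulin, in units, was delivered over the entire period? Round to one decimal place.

Concentration = 100 units ÷ 100 mL = 1 units/mL
Stage 1: 10.9 mL/hr × 5.9 hr = 64.31 mL → 64.31 mL × 1 units/mL = 64.31 units
Stage 2: 11 mL/hr × 1.1 hr = 12.1 mL → 12.1 mL × 1 units/mL = 12.1 units
Stage 3: 4 mL/hr × 1.9 hr = 7.6 mL → 7.6 mL × 1 units/mL = 7.6 units
Total = 64.31 + 12.1 + 7.6 = 84.01 units

84.0 units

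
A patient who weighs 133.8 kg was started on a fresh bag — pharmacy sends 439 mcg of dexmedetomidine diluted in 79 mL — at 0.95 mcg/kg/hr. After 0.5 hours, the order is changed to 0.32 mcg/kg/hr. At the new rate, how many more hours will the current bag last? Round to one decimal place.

8.8 hours

Initial rate:
Dose = 0.95 mcg/kg/hr × 133.8 kg = 127.11 mcg/hr
Concentration = 439 mcg ÷ 79 mL = 5.556962 mcg/mL
Rate = 127.11 mcg/hr ÷ 5.556962 mcg/mL = 22.87401 mL/hr
Volume infused so far = 22.87401 mL/hr × 0.5 hr = 11.437 mL
Volume remaining = 79 − 11.437 = 67.563 mL
New rate:
Dose = 0.32 mcg/kg/hr × 133.8 kg = 42.816 mcg/hr
Rate = 42.816 mcg/hr ÷ 5.556962 mcg/mL = 7.704929 mL/hr
Time remaining = 67.563 mL ÷ 7.704929 mL/hr = 8.768801 hr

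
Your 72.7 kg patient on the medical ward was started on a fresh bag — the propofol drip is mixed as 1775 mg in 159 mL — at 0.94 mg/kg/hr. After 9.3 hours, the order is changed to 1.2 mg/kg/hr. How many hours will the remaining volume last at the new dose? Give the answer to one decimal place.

13.1 hours

Initial rate:
Dose = 0.94 mg/kg/hr × 72.7 kg = 68.338 mg/hr
Concentration = 1775 mg ÷ 159 mL = 11.16352 mg/mL
Rate = 68.338 mg/hr ÷ 11.16352 mg/mL = 6.121545 mL/hr
Volume infused so far = 6.121545 mL/hr × 9.3 hr = 56.93037 mL
Volume remaining = 159 − 56.93037 = 102.0696 mL
New rate:
Dose = 1.2 mg/kg/hr × 72.7 kg = 87.24 mg/hr
Rate = 87.24 mg/hr ÷ 11.16352 mg/mL = 7.814738 mL/hr
Time remaining = 102.0696 mL ÷ 7.814738 mL/hr = 13.06117 hr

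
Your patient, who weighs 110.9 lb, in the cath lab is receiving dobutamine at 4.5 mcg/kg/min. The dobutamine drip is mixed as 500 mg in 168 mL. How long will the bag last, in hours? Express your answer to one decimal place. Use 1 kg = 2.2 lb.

36.7 hours

Weight = 110.9 lb ÷ 2.2 lb/kg = 50.40909 kg
Dose = 4.5 mcg/kg/min × 50.40909 kg = 226.8409 mcg/min
226.8409 mcg/min × 60 min/hr = 13610.45 mcg/hr
Concentration = 500 mg ÷ 168 mL = 2.97619 mg/mL = 2976.19 mcg/mL
Rate = 13610.45 mcg/hr ÷ 2976.19 mcg/mL = 4.573113 mL/hr
Duration = 168 mL ÷ 4.573113 mL/hr = 36.73647 hr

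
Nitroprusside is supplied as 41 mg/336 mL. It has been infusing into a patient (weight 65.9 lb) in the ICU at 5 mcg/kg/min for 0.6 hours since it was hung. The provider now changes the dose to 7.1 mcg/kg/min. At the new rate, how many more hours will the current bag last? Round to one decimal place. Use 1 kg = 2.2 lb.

Initial rate:
Weight = 65.9 lb ÷ 2.2 lb/kg = 29.95455 kg
Dose = 5 mcg/kg/min × 29.95455 kg = 149.7727 mcg/min
149.7727 mcg/min × 60 min/hr = 8986.364 mcg/hr
Concentration = 41 mg ÷ 336 mL = 0.1220238 mg/mL = 122.0238 mcg/mL
Rate = 8986.364 mcg/hr ÷ 122.0238 mcg/mL = 73.64435 mL/hr
Volume infused so far = 73.64435 mL/hr × 0.6 hr = 44.18661 mL
Volume remaining = 336 − 44.18661 = 291.8134 mL
New rate:
Dose = 7.1 mcg/kg/min × 29.95455 kg = 212.6773 mcg/min
212.6773 mcg/min × 60 min/hr = 12760.64 mcg/hr
Rate = 12760.64 mcg/hr ÷ 122.0238 mcg/mL = 104.575 mL/hr
Time remaining = 291.8134 mL ÷ 104.575 mL/hr = 2.790471 hr

2.8 hours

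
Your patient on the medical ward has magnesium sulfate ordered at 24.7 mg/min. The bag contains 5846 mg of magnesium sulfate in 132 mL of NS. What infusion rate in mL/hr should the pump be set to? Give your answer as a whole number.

24.7 mg/min × 60 min/hr = 1482 mg/hr
Concentration = 5846 mg ÷ 132 mL = 44.28788 mg/mL
Rate = 1482 mg/hr ÷ 44.28788 mg/mL = 33.46288 mL/hr

33 mL/hr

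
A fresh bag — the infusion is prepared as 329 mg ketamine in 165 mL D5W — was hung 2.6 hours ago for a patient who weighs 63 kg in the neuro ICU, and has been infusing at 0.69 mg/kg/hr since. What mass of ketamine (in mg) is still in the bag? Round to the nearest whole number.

216 mg

Dose = 0.69 mg/kg/hr × 63 kg = 43.47 mg/hr
Concentration = 329 mg ÷ 165 mL = 1.993939 mg/mL
Rate = 43.47 mg/hr ÷ 1.993939 mg/mL = 21.80106 mL/hr
Volume infused = 21.80106 mL/hr × 2.6 hr = 56.68277 mL
Volume remaining = 165 − 56.68277 = 108.3172 mL
Drug remaining = 108.3172 mL × 1.993939 mg/mL = 215.978 mg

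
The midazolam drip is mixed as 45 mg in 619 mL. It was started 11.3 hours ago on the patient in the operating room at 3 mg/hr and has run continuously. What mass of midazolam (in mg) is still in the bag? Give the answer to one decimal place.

11.1 mg

Concentration = 45 mg ÷ 619 mL = 0.0726979 mg/mL
Rate = 3 mg/hr ÷ 0.0726979 mg/mL = 41.26667 mL/hr
Volume infused = 41.26667 mL/hr × 11.3 hr = 466.3133 mL
Volume remaining = 619 − 466.3133 = 152.6867 mL
Drug remaining = 152.6867 mL × 0.0726979 mg/mL = 11.1 mg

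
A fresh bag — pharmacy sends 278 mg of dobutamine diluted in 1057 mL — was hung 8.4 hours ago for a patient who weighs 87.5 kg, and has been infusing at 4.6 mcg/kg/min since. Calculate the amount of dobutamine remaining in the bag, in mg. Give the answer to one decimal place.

75.1 mg

Dose = 4.6 mcg/kg/min × 87.5 kg = 402.5 mcg/min
402.5 mcg/min × 60 min/hr = 24150 mcg/hr
Concentration = 278 mg ÷ 1057 mL = 0.2630085 mg/mL = 263.0085 mcg/mL
Rate = 24150 mcg/hr ÷ 263.0085 mcg/mL = 91.82212 mL/hr
Volume infused = 91.82212 mL/hr × 8.4 hr = 771.3058 mL
Volume remaining = 1057 − 771.3058 = 285.6942 mL
Drug remaining = 285.6942 mL × 263.0085 mcg/mL = 75140 mcg = 75.14 mg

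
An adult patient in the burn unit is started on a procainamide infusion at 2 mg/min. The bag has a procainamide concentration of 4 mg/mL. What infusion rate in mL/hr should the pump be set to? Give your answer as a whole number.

30 mL/hr

2 mg/min × 60 min/hr = 120 mg/hr
Rate = 120 mg/hr ÷ 4 mg/mL = 30 mL/hr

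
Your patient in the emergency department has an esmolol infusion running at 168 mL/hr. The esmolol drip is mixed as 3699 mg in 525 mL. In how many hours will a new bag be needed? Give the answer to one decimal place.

Duration = 525 mL ÷ 168 mL/hr = 3.125 hr

3.1 hours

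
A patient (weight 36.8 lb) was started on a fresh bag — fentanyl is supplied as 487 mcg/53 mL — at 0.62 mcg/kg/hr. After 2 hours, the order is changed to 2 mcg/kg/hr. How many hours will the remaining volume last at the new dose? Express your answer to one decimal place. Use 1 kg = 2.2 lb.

Initial rate:
Weight = 36.8 lb ÷ 2.2 lb/kg = 16.72727 kg
Dose = 0.62 mcg/kg/hr × 16.72727 kg = 10.37091 mcg/hr
Concentration = 487 mcg ÷ 53 mL = 9.188679 mcg/mL
Rate = 10.37091 mcg/hr ÷ 9.188679 mcg/mL = 1.128662 mL/hr
Volume infused so far = 1.128662 mL/hr × 2 hr = 2.257323 mL
Volume remaining = 53 − 2.257323 = 50.74268 mL
New rate:
Dose = 2 mcg/kg/hr × 16.72727 kg = 33.45455 mcg/hr
Rate = 33.45455 mcg/hr ÷ 9.188679 mcg/mL = 3.640844 mL/hr
Time remaining = 50.74268 mL ÷ 3.640844 mL/hr = 13.93707 hr

13.9 hours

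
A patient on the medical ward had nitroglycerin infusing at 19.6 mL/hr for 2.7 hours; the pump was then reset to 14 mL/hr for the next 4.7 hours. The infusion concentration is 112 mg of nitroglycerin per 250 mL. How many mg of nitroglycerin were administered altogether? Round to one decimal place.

Concentration = 112 mg ÷ 250 mL = 0.448 mg/mL
Stage 1: 19.6 mL/hr × 2.7 hr = 52.92 mL → 52.92 mL × 0.448 mg/mL = 23.70816 mg
Stage 2: 14 mL/hr × 4.7 hr = 65.8 mL → 65.8 mL × 0.448 mg/mL = 29.4784 mg
Total = 23.70816 + 29.4784 = 53.18656 mg

53.2 mg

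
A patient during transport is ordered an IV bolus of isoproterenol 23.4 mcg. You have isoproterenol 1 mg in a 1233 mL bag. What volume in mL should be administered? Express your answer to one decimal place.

28.9 mL

Concentration = 1 mg ÷ 1233 mL = 0.00081103 mg/mL = 0.81103 mcg/mL
Volume = 23.4 mcg ÷ 0.81103 mcg/mL = 28.8522 mL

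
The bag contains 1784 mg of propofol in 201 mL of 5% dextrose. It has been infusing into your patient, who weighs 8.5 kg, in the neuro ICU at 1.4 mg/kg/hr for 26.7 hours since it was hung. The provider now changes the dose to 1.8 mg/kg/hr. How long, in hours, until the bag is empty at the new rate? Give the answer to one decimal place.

95.8 hours

Initial rate:
Dose = 1.4 mg/kg/hr × 8.5 kg = 11.9 mg/hr
Concentration = 1784 mg ÷ 201 mL = 8.875622 mg/mL
Rate = 11.9 mg/hr ÷ 8.875622 mg/mL = 1.340751 mL/hr
Volume infused so far = 1.340751 mL/hr × 26.7 hr = 35.79805 mL
Volume remaining = 201 − 35.79805 = 165.2019 mL
New rate:
Dose = 1.8 mg/kg/hr × 8.5 kg = 15.3 mg/hr
Rate = 15.3 mg/hr ÷ 8.875622 mg/mL = 1.723823 mL/hr
Time remaining = 165.2019 mL ÷ 1.723823 mL/hr = 95.83464 hr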